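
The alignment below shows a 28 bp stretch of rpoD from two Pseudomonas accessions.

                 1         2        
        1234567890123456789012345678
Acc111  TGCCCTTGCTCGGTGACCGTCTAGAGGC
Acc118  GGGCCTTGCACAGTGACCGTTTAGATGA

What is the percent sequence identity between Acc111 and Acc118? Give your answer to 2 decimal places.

75.00%

The sequences differ at positions 1 (T/G), 3 (C/G), 10 (T/A), 12 (G/A), 21 (C/T), 26 (G/T), 28 (C/A).
21 of the 28 sites match, so the percent identity is 21/28 × 100 = 75.00%.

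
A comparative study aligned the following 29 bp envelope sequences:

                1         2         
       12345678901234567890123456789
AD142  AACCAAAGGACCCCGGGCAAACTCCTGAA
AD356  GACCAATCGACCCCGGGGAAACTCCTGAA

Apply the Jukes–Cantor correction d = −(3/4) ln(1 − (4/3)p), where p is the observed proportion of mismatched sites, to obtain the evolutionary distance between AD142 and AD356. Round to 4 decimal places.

The sequences differ at positions 1 (A/G), 7 (A/T), 8 (G/C), 18 (C/G).
p = 4/29 = 0.137931.
d = −0.75 · ln(1 − (4/3)·0.137931) = −0.75 · ln(0.816092) = −0.75 · (-0.203228) = 0.1524.

0.1524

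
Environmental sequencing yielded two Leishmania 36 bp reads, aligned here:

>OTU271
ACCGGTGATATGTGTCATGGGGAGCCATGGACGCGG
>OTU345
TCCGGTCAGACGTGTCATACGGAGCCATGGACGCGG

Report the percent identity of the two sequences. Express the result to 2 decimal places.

83.33%

Mismatches occur at site 1 (A/T), site 7 (G/C), site 9 (T/G), site 11 (T/C), site 19 (G/A), site 20 (G/C).
30 of the 36 sites match, so the percent identity is 30/36 × 100 = 83.33%.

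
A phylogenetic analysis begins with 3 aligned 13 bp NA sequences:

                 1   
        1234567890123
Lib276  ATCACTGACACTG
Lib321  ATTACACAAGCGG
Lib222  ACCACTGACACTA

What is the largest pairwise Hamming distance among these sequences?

Pairwise Hamming distances:
  Lib276 vs Lib321: 6
  Lib276 vs Lib222: 2
  Lib321 vs Lib222: 8
The largest is 8, between Lib321 and Lib222.

8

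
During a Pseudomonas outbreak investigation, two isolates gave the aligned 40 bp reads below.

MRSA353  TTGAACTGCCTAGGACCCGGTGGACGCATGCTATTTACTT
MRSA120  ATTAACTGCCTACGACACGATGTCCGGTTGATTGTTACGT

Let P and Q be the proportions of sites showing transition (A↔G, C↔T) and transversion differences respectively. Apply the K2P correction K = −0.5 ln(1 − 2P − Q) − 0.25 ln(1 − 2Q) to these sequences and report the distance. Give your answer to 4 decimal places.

Differing sites — 1:T/A (Tv); 3:G/T (Tv); 13:G/C (Tv); 17:C/A (Tv); 20:G/A (Ti); 23:G/T (Tv); 24:A/C (Tv); 27:C/G (Tv); 28:A/T (Tv); 31:C/A (Tv); 33:A/T (Tv); 34:T/G (Tv); 39:T/G (Tv).
Of the 13 differences, 1 transition and 12 transversions over 40 sites: P = 1/40 = 0.025000, Q = 12/40 = 0.300000.
d = −0.5·ln(0.650000) − 0.25·ln(0.400000) = −0.5·(-0.430783) − 0.25·(-0.916291) = 0.4445.

0.4445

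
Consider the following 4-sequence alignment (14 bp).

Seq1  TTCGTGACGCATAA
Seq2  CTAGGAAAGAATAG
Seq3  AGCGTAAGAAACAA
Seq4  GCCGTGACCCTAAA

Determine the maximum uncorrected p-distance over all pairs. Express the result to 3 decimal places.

Pairwise Hamming distances:
  Seq1 vs Seq2: 7
  Seq1 vs Seq3: 7
  Seq1 vs Seq4: 5
  Seq2 vs Seq3: 8
  Seq2 vs Seq4: 11
  Seq3 vs Seq4: 8
The largest is 11 mismatches, between Seq2 and Seq4; p = 11/14 = 0.786.

0.786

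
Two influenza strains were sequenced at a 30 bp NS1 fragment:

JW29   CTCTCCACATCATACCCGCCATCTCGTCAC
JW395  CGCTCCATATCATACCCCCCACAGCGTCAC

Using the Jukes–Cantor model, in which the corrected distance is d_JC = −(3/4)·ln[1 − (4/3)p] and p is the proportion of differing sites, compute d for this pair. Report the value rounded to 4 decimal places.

0.2326

Mismatches occur at site 2 (T↔G), site 8 (C↔T), site 18 (G↔C), site 22 (T↔C), site 23 (C↔A), site 24 (T↔G).
p = 6/30 = 0.200000.
d = −0.75 · ln(1 − (4/3)·0.200000) = −0.75 · ln(0.733333) = −0.75 · (-0.310155) = 0.2326.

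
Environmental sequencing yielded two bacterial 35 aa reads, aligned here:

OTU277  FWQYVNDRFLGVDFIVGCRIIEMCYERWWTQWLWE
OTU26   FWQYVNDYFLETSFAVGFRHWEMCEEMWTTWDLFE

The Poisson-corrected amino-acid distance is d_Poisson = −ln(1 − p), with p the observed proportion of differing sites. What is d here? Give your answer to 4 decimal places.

0.5108

Mismatches occur at site 8 (R→Y), site 11 (G→E), site 12 (V→T), site 13 (D→S), site 15 (I→A), site 18 (C→F), site 20 (I→H), site 21 (I→W), site 25 (Y→E), site 27 (R→M), site 29 (W→T), site 31 (Q→W), site 32 (W→D), site 34 (W→F).
p = 14/35 = 0.400000.
d = −ln(1 − 0.400000) = −ln(0.600000) = 0.5108.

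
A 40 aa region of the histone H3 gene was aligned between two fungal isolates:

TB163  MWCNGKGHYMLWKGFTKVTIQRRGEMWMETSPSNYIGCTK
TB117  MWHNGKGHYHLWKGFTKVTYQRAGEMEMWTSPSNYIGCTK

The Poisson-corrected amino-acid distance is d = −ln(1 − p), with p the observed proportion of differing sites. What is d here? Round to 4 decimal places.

Differing sites — 3:C/H; 10:M/H; 20:I/Y; 23:R/A; 27:W/E; 29:E/W.
p = 6/40 = 0.150000.
d = −ln(1 − 0.150000) = −ln(0.850000) = 0.1625.

0.1625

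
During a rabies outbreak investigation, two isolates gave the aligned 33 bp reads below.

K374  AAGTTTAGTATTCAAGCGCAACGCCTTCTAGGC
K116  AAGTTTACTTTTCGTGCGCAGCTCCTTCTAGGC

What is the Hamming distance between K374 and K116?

6

The sequences differ at positions 8 (G/C), 10 (A/T), 14 (A/G), 15 (A/T), 21 (A/G), 23 (G/T).
That gives 6 mismatches out of 33 aligned sites, so the Hamming distance is 6.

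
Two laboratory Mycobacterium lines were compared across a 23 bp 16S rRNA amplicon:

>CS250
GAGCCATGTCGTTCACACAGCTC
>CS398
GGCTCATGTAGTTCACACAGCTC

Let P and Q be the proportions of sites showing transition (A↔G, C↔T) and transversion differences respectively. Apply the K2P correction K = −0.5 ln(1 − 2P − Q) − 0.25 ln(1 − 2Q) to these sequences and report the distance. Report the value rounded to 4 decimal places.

Mismatches occur at site 2 (A/G, transition), site 3 (G/C, transversion), site 4 (C/T, transition), site 10 (C/A, transversion).
Of the 4 differences, 2 transitions and 2 transversions over 23 sites: P = 2/23 = 0.086957, Q = 2/23 = 0.086957.
d = −0.5·ln(0.739129) − 0.25·ln(0.826086) = −0.5·(-0.302283) − 0.25·(-0.191056) = 0.1989.

0.1989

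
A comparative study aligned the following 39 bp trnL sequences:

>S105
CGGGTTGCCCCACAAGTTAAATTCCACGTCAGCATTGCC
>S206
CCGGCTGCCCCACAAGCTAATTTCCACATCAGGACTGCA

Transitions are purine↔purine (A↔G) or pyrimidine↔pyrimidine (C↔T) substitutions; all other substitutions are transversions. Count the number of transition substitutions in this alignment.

4

The sequences differ at positions 2 (G/C, transversion), 5 (T/C, transition), 17 (T/C, transition), 21 (A/T, transversion), 28 (G/A, transition), 33 (C/G, transversion), 35 (T/C, transition), 39 (C/A, transversion).
Of the 8 differences, 4 transitions and 4 transversions, so the answer is 4.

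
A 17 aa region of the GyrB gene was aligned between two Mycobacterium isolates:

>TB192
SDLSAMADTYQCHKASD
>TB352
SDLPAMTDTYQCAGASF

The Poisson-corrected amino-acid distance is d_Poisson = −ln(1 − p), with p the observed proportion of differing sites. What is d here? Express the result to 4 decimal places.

0.3483

The sequences differ at positions 4 (S/P), 7 (A/T), 13 (H/A), 14 (K/G), 17 (D/F).
p = 5/17 = 0.294118.
d = −ln(1 − 0.294118) = −ln(0.705882) = 0.3483.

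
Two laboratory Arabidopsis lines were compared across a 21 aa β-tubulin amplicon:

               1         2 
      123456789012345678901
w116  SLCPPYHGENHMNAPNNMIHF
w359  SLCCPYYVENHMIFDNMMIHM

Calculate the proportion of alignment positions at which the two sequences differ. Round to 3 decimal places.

0.381

Mismatches occur at site 4 (P↔C), site 7 (H↔Y), site 8 (G↔V), site 13 (N↔I), site 14 (A↔F), site 15 (P↔D), site 17 (N↔M), site 21 (F↔M).
There are 8 differences over 21 sites, so p = 8/21 = 0.381.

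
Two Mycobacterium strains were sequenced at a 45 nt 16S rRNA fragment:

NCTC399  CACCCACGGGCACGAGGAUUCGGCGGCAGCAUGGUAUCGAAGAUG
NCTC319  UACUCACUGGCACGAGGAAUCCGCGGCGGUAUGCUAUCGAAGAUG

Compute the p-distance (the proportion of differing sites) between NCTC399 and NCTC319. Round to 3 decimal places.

The sequences differ at positions 1 (C/U), 4 (C/U), 8 (G/U), 19 (U/A), 22 (G/C), 28 (A/G), 30 (C/U), 34 (G/C).
There are 8 differences over 45 sites, so p = 8/45 = 0.178.

0.178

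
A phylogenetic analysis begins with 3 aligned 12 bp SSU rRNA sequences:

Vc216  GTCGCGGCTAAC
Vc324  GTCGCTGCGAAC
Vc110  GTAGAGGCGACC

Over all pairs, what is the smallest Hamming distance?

Pairwise Hamming distances:
  Vc216 vs Vc324: 2
  Vc216 vs Vc110: 4
  Vc324 vs Vc110: 4
The smallest is 2, between Vc216 and Vc324.

2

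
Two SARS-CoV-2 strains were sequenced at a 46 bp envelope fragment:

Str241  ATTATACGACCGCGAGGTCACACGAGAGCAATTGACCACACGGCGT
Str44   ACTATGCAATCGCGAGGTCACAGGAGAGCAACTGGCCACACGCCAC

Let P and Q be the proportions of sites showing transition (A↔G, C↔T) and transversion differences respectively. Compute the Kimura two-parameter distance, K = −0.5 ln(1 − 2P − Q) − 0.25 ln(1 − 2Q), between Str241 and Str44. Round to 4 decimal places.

The sequences differ at positions 2 (T/C, transition), 6 (A/G, transition), 8 (G/A, transition), 10 (C/T, transition), 23 (C/G, transversion), 32 (T/C, transition), 35 (A/G, transition), 43 (G/C, transversion), 45 (G/A, transition), 46 (T/C, transition).
Of the 10 differences, 8 transitions and 2 transversions over 46 sites: P = 8/46 = 0.173913, Q = 2/46 = 0.043478.
d = −0.5·ln(0.608696) − 0.25·ln(0.913044) = −0.5·(-0.496436) − 0.25·(-0.090971) = 0.2710.

0.2710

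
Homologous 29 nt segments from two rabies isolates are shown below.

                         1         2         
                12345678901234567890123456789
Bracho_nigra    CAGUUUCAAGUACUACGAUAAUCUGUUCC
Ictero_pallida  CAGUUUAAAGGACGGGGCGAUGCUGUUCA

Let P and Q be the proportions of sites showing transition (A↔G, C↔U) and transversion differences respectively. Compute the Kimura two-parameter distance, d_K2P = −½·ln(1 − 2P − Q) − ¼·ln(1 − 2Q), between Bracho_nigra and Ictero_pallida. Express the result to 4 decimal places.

Differing sites — 7:C/A (Tv); 11:U/G (Tv); 14:U/G (Tv); 15:A/G (Ti); 16:C/G (Tv); 18:A/C (Tv); 19:U/G (Tv); 21:A/U (Tv); 22:U/G (Tv); 29:C/A (Tv).
Of the 10 differences, 1 transition and 9 transversions over 29 sites: P = 1/29 = 0.034483, Q = 9/29 = 0.310345.
d = −0.5·ln(0.620689) − 0.25·ln(0.379310) = −0.5·(-0.476925) − 0.25·(-0.969401) = 0.4808.

0.4808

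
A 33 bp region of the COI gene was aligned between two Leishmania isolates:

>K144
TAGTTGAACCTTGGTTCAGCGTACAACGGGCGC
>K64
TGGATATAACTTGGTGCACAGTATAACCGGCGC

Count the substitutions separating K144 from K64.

The sequences differ at positions 2 (A/G), 4 (T/A), 6 (G/A), 7 (A/T), 9 (C/A), 16 (T/G), 19 (G/C), 20 (C/A), 24 (C/T), 28 (G/C).
That gives 10 mismatches out of 33 aligned sites, so the Hamming distance is 10.

10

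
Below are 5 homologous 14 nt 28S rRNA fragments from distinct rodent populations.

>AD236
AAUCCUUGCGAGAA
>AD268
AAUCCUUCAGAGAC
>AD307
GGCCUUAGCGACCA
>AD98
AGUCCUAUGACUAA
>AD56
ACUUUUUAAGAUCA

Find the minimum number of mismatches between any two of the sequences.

Pairwise Hamming distances:
  AD236 vs AD268: 3
  AD236 vs AD307: 7
  AD236 vs AD98: 7
  AD236 vs AD56: 7
  AD268 vs AD307: 10
  AD268 vs AD98: 8
  AD268 vs AD56: 7
  AD307 vs AD98: 9
  AD307 vs AD56: 8
  AD98 vs AD56: 9
The smallest is 3, between AD236 and AD268.

3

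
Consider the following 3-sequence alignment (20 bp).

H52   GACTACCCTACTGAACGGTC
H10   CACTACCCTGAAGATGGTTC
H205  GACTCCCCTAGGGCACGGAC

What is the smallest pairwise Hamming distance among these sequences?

5

Pairwise Hamming distances:
  H52 vs H10: 7
  H52 vs H205: 5
  H10 vs H205: 10
The smallest is 5, between H52 and H205.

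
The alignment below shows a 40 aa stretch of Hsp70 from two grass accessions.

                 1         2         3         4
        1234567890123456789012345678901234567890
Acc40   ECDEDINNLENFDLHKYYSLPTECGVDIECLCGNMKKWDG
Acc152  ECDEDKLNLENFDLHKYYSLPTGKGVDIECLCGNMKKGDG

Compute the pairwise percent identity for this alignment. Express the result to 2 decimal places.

Mismatches occur at site 6 (I↔K), site 7 (N↔L), site 23 (E↔G), site 24 (C↔K), site 38 (W↔G).
35 of the 40 sites match, so the percent identity is 35/40 × 100 = 87.50%.

87.50%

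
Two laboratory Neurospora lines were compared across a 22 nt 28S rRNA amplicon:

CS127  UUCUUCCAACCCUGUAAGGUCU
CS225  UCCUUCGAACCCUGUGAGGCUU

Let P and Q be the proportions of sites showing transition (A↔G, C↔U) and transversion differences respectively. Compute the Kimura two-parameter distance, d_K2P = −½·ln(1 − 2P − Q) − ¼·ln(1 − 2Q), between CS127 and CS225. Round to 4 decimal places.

0.2869

Differing sites — 2:U/C (Ti); 7:C/G (Tv); 16:A/G (Ti); 20:U/C (Ti); 21:C/U (Ti).
Of the 5 differences, 4 transitions and 1 transversion over 22 sites: P = 4/22 = 0.181818, Q = 1/22 = 0.045455.
d = −0.5·ln(0.590909) − 0.25·ln(0.909090) = −0.5·(-0.526093) − 0.25·(-0.095311) = 0.2869.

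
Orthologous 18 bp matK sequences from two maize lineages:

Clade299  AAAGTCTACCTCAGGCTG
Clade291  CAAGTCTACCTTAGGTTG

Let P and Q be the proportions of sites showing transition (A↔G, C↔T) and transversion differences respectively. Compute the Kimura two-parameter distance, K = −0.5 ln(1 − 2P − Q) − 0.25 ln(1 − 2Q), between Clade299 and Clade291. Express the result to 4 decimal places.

0.1922

The sequences differ at positions 1 (A/C, transversion), 12 (C/T, transition), 16 (C/T, transition).
Of the 3 differences, 2 transitions and 1 transversion over 18 sites: P = 2/18 = 0.111111, Q = 1/18 = 0.055556.
d = −0.5·ln(0.722222) − 0.25·ln(0.888888) = −0.5·(-0.325423) − 0.25·(-0.117784) = 0.1922.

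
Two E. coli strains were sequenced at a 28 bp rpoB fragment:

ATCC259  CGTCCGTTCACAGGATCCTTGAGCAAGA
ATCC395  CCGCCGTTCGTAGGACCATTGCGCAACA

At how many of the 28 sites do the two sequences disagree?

Mismatches occur at site 2 (G↔C), site 3 (T↔G), site 10 (A↔G), site 11 (C↔T), site 16 (T↔C), site 18 (C↔A), site 22 (A↔C), site 27 (G↔C).
That gives 8 mismatches out of 28 aligned sites, so the Hamming distance is 8.

8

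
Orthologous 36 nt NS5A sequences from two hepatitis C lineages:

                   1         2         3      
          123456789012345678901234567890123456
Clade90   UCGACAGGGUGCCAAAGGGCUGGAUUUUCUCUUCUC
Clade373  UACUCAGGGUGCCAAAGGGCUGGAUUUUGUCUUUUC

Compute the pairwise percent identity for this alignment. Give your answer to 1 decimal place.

86.1%

Differing sites — 2:C/A; 3:G/C; 4:A/U; 29:C/G; 34:C/U.
31 of the 36 sites match, so the percent identity is 31/36 × 100 = 86.1%.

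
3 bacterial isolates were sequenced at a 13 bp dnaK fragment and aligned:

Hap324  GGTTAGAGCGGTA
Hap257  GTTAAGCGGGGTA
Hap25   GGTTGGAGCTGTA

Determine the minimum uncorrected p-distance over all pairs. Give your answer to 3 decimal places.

0.154

Pairwise Hamming distances:
  Hap324 vs Hap257: 4
  Hap324 vs Hap25: 2
  Hap257 vs Hap25: 6
The smallest is 2 mismatches, between Hap324 and Hap25; p = 2/13 = 0.154.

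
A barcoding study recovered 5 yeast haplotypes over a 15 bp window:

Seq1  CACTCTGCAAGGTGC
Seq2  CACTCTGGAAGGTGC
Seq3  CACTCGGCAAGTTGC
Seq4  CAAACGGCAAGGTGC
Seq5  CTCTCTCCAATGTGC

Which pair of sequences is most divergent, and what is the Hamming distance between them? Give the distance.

6

Pairwise Hamming distances:
  Seq1 vs Seq2: 1
  Seq1 vs Seq3: 2
  Seq1 vs Seq4: 3
  Seq1 vs Seq5: 3
  Seq2 vs Seq3: 3
  Seq2 vs Seq4: 4
  Seq2 vs Seq5: 4
  Seq3 vs Seq4: 3
  Seq3 vs Seq5: 5
  Seq4 vs Seq5: 6
The largest is 6, between Seq4 and Seq5.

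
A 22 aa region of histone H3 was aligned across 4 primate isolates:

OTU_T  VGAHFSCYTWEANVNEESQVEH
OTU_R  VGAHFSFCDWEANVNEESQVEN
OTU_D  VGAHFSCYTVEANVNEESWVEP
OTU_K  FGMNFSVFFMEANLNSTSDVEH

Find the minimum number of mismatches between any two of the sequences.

Pairwise Hamming distances:
  OTU_T vs OTU_R: 4
  OTU_T vs OTU_D: 3
  OTU_T vs OTU_K: 11
  OTU_R vs OTU_D: 6
  OTU_R vs OTU_K: 12
  OTU_D vs OTU_K: 12
The smallest is 3, between OTU_T and OTU_D.

3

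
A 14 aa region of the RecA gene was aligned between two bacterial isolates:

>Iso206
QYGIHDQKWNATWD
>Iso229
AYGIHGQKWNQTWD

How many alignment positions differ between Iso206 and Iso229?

Mismatches occur at site 1 (Q↔A), site 6 (D↔G), site 11 (A↔Q).
That gives 3 mismatches out of 14 aligned sites, so the Hamming distance is 3.

3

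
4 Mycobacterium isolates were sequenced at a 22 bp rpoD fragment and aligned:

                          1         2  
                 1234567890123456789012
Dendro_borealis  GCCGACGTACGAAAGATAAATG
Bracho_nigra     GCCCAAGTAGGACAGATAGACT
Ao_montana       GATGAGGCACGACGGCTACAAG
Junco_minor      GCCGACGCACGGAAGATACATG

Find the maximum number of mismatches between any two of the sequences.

Pairwise Hamming distances:
  Dendro_borealis vs Bracho_nigra: 7
  Dendro_borealis vs Ao_montana: 9
  Dendro_borealis vs Junco_minor: 3
  Bracho_nigra vs Ao_montana: 11
  Bracho_nigra vs Junco_minor: 9
  Ao_montana vs Junco_minor: 8
The largest is 11, between Bracho_nigra and Ao_montana.

11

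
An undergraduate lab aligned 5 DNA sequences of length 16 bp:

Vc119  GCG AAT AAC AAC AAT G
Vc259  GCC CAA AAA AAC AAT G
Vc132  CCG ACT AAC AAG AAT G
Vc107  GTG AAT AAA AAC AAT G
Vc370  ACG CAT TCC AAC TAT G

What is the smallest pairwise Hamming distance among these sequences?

2

Pairwise Hamming distances:
  Vc119 vs Vc259: 4
  Vc119 vs Vc132: 3
  Vc119 vs Vc107: 2
  Vc119 vs Vc370: 5
  Vc259 vs Vc132: 7
  Vc259 vs Vc107: 4
  Vc259 vs Vc370: 7
  Vc132 vs Vc107: 5
  Vc132 vs Vc370: 7
  Vc107 vs Vc370: 7
The smallest is 2, between Vc119 and Vc107.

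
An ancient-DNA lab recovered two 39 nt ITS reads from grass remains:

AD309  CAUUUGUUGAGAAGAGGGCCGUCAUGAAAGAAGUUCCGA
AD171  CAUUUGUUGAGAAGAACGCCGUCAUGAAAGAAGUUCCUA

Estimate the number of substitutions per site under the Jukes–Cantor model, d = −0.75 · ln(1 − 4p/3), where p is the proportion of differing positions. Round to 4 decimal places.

0.0812

The sequences differ at positions 16 (G/A), 17 (G/C), 38 (G/U).
p = 3/39 = 0.076923.
d = −0.75 · ln(1 − (4/3)·0.076923) = −0.75 · ln(0.897436) = −0.75 · (-0.108213) = 0.0812.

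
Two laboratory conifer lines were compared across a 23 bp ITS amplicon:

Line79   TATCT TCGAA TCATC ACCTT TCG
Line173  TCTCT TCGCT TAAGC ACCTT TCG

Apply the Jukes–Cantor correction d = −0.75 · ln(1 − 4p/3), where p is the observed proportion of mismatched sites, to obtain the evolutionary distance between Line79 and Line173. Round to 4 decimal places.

0.2567

Differing sites — 2:A/C; 9:A/C; 10:A/T; 12:C/A; 14:T/G.
p = 5/23 = 0.217391.
d = −0.75 · ln(1 − (4/3)·0.217391) = −0.75 · ln(0.710145) = −0.75 · (-0.342286) = 0.2567.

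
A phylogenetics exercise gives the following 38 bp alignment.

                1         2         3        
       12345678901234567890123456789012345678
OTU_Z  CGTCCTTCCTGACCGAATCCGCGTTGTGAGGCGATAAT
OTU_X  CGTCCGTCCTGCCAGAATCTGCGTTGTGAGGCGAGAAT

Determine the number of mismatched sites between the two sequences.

5

Differing sites — 6:T/G; 12:A/C; 14:C/A; 20:C/T; 35:T/G.
That gives 5 mismatches out of 38 aligned sites, so the Hamming distance is 5.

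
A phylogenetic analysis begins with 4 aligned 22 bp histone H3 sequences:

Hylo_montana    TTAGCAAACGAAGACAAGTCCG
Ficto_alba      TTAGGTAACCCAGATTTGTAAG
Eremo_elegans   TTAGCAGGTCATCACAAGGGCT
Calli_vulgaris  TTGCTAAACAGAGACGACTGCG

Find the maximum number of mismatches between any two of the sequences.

Pairwise Hamming distances:
  Hylo_montana vs Ficto_alba: 9
  Hylo_montana vs Eremo_elegans: 9
  Hylo_montana vs Calli_vulgaris: 8
  Ficto_alba vs Eremo_elegans: 15
  Ficto_alba vs Calli_vulgaris: 12
  Eremo_elegans vs Calli_vulgaris: 14
The largest is 15, between Ficto_alba and Eremo_elegans.

15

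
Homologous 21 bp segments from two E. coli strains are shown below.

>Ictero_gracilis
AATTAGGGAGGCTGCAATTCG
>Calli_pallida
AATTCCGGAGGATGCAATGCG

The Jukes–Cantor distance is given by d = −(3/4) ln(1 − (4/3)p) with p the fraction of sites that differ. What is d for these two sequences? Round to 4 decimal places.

0.2197

Differing sites — 5:A/C; 6:G/C; 12:C/A; 19:T/G.
p = 4/21 = 0.190476.
d = −0.75 · ln(1 − (4/3)·0.190476) = −0.75 · ln(0.746032) = −0.75 · (-0.292987) = 0.2197.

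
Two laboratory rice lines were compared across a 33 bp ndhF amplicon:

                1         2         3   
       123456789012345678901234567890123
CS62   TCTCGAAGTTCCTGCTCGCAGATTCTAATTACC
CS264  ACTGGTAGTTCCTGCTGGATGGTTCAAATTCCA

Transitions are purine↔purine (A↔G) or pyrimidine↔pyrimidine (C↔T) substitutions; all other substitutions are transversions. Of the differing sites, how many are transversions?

9

The sequences differ at positions 1 (T/A, transversion), 4 (C/G, transversion), 6 (A/T, transversion), 17 (C/G, transversion), 19 (C/A, transversion), 20 (A/T, transversion), 22 (A/G, transition), 26 (T/A, transversion), 31 (A/C, transversion), 33 (C/A, transversion).
Of the 10 differences, 1 transition and 9 transversions, so the answer is 9.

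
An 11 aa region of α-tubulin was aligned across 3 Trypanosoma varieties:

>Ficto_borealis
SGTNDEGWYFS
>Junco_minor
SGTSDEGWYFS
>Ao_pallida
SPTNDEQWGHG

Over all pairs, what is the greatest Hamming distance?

6

Pairwise Hamming distances:
  Ficto_borealis vs Junco_minor: 1
  Ficto_borealis vs Ao_pallida: 5
  Junco_minor vs Ao_pallida: 6
The largest is 6, between Junco_minor and Ao_pallida.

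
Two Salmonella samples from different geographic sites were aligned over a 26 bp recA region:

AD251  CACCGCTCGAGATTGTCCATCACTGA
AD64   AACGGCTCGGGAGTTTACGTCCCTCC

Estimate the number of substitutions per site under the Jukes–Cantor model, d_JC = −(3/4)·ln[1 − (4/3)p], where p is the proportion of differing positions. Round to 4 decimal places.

0.5393

Differing sites — 1:C/A; 4:C/G; 10:A/G; 13:T/G; 15:G/T; 17:C/A; 19:A/G; 22:A/C; 25:G/C; 26:A/C.
p = 10/26 = 0.384615.
d = −0.75 · ln(1 − (4/3)·0.384615) = −0.75 · ln(0.487180) = −0.75 · (-0.719122) = 0.5393.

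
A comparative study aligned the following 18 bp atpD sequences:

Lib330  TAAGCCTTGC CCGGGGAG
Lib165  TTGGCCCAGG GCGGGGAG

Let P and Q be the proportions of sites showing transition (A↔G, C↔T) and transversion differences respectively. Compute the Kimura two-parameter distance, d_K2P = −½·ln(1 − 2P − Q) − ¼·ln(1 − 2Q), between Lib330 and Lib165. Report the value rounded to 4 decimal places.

0.4408

Mismatches occur at site 2 (A/T, transversion), site 3 (A/G, transition), site 7 (T/C, transition), site 8 (T/A, transversion), site 10 (C/G, transversion), site 11 (C/G, transversion).
Of the 6 differences, 2 transitions and 4 transversions over 18 sites: P = 2/18 = 0.111111, Q = 4/18 = 0.222222.
d = −0.5·ln(0.555556) − 0.25·ln(0.555556) = −0.5·(-0.587786) − 0.25·(-0.587786) = 0.4408.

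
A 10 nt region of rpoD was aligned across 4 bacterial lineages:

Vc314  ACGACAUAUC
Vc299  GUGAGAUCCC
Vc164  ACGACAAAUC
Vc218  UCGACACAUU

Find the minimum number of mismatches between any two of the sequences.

Pairwise Hamming distances:
  Vc314 vs Vc299: 5
  Vc314 vs Vc164: 1
  Vc314 vs Vc218: 3
  Vc299 vs Vc164: 6
  Vc299 vs Vc218: 7
  Vc164 vs Vc218: 3
The smallest is 1, between Vc314 and Vc164.

1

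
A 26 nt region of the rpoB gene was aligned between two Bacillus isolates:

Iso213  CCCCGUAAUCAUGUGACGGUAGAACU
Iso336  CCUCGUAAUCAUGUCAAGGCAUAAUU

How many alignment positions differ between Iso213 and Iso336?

6

Differing sites — 3:C/U; 15:G/C; 17:C/A; 20:U/C; 22:G/U; 25:C/U.
That gives 6 mismatches out of 26 aligned sites, so the Hamming distance is 6.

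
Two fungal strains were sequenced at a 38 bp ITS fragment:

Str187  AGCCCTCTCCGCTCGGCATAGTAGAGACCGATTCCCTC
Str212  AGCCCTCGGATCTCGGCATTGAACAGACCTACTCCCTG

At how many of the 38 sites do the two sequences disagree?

10

Differing sites — 8:T/G; 9:C/G; 10:C/A; 11:G/T; 20:A/T; 22:T/A; 24:G/C; 30:G/T; 32:T/C; 38:C/G.
That gives 10 mismatches out of 38 aligned sites, so the Hamming distance is 10.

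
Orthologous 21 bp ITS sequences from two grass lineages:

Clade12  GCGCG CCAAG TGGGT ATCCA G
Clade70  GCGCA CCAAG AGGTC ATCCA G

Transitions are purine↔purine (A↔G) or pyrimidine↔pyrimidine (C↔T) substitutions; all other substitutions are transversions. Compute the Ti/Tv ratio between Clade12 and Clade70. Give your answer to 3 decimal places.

Mismatches occur at site 5 (G→A, transition), site 11 (T→A, transversion), site 14 (G→T, transversion), site 15 (T→C, transition).
Of the 4 differences, 2 transitions and 2 transversions, so Ti/Tv = 2/2 = 1.000.

1.000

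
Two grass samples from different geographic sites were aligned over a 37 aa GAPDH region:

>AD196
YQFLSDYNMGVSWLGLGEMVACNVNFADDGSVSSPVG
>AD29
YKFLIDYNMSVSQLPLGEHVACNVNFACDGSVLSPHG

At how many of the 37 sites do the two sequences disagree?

9

Differing sites — 2:Q/K; 5:S/I; 10:G/S; 13:W/Q; 15:G/P; 19:M/H; 28:D/C; 33:S/L; 36:V/H.
That gives 9 mismatches out of 37 aligned sites, so the Hamming distance is 9.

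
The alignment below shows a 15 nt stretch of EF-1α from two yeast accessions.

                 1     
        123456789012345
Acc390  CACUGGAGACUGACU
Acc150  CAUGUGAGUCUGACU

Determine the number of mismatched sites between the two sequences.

4

Mismatches occur at site 3 (C↔U), site 4 (U↔G), site 5 (G↔U), site 9 (A↔U).
That gives 4 mismatches out of 15 aligned sites, so the Hamming distance is 4.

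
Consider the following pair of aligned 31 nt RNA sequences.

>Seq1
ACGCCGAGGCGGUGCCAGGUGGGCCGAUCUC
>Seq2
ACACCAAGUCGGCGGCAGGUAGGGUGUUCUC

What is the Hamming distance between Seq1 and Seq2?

Mismatches occur at site 3 (G→A), site 6 (G→A), site 9 (G→U), site 13 (U→C), site 15 (C→G), site 21 (G→A), site 24 (C→G), site 25 (C→U), site 27 (A→U).
That gives 9 mismatches out of 31 aligned sites, so the Hamming distance is 9.

9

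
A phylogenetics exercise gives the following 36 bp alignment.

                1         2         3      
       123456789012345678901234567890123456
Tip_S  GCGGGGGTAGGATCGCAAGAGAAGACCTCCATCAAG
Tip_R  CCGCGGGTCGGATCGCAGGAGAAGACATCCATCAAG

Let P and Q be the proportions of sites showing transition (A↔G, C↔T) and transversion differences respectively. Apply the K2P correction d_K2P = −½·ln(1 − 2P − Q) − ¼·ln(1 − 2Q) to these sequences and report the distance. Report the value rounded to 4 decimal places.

0.1540

The sequences differ at positions 1 (G/C, transversion), 4 (G/C, transversion), 9 (A/C, transversion), 18 (A/G, transition), 27 (C/A, transversion).
Of the 5 differences, 1 transition and 4 transversions over 36 sites: P = 1/36 = 0.027778, Q = 4/36 = 0.111111.
d = −0.5·ln(0.833333) − 0.25·ln(0.777778) = −0.5·(-0.182322) − 0.25·(-0.251314) = 0.1540.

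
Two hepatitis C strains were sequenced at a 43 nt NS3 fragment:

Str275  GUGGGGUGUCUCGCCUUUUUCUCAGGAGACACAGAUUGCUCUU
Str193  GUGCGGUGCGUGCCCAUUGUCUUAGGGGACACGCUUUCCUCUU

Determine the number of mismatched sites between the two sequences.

13

The sequences differ at positions 4 (G/C), 9 (U/C), 10 (C/G), 12 (C/G), 13 (G/C), 16 (U/A), 19 (U/G), 23 (C/U), 27 (A/G), 33 (A/G), 34 (G/C), 35 (A/U), 38 (G/C).
That gives 13 mismatches out of 43 aligned sites, so the Hamming distance is 13.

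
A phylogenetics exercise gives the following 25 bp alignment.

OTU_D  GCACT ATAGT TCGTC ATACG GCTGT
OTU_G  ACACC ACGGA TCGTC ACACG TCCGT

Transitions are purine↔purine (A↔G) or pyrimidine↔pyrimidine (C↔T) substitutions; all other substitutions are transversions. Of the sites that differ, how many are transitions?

6

The sequences differ at positions 1 (G/A, transition), 5 (T/C, transition), 7 (T/C, transition), 8 (A/G, transition), 10 (T/A, transversion), 17 (T/C, transition), 21 (G/T, transversion), 23 (T/C, transition).
Of the 8 differences, 6 transitions and 2 transversions, so the answer is 6.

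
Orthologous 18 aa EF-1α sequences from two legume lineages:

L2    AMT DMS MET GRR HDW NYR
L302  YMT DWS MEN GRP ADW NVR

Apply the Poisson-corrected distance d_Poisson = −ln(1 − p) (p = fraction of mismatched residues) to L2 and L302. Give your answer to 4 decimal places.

Differing sites — 1:A/Y; 5:M/W; 9:T/N; 12:R/P; 13:H/A; 17:Y/V.
p = 6/18 = 0.333333.
d = −ln(1 − 0.333333) = −ln(0.666667) = 0.4055.

0.4055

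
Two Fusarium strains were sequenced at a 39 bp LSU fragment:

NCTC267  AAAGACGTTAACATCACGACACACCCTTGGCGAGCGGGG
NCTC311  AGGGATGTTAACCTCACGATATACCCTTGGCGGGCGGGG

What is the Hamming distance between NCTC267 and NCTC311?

7

Differing sites — 2:A/G; 3:A/G; 6:C/T; 13:A/C; 20:C/T; 22:C/T; 33:A/G.
That gives 7 mismatches out of 39 aligned sites, so the Hamming distance is 7.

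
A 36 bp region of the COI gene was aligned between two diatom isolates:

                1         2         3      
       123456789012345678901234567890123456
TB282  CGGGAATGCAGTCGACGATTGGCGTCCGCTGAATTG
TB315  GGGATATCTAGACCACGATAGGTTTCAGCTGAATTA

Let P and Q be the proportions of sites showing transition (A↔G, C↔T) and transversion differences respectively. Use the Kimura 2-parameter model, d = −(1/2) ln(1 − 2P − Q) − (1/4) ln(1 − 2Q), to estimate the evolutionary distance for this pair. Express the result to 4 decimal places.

0.4408

The sequences differ at positions 1 (C/G, transversion), 4 (G/A, transition), 5 (A/T, transversion), 8 (G/C, transversion), 9 (C/T, transition), 12 (T/A, transversion), 14 (G/C, transversion), 20 (T/A, transversion), 23 (C/T, transition), 24 (G/T, transversion), 27 (C/A, transversion), 36 (G/A, transition).
Of the 12 differences, 4 transitions and 8 transversions over 36 sites: P = 4/36 = 0.111111, Q = 8/36 = 0.222222.
d = −0.5·ln(0.555556) − 0.25·ln(0.555556) = −0.5·(-0.587786) − 0.25·(-0.587786) = 0.4408.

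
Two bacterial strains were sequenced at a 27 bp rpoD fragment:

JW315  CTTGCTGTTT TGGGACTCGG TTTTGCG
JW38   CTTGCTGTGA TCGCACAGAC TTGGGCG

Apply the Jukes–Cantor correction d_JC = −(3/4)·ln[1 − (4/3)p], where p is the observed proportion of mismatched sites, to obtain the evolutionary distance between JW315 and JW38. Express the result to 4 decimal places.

0.5107

Mismatches occur at site 9 (T↔G), site 10 (T↔A), site 12 (G↔C), site 14 (G↔C), site 17 (T↔A), site 18 (C↔G), site 19 (G↔A), site 20 (G↔C), site 23 (T↔G), site 24 (T↔G).
p = 10/27 = 0.370370.
d = −0.75 · ln(1 − (4/3)·0.370370) = −0.75 · ln(0.506173) = −0.75 · (-0.680877) = 0.5107.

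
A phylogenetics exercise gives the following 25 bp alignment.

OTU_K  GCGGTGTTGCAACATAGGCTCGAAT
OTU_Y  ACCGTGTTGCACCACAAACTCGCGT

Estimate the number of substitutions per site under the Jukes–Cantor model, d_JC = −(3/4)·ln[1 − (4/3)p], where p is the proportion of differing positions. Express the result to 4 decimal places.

The sequences differ at positions 1 (G/A), 3 (G/C), 12 (A/C), 15 (T/C), 17 (G/A), 18 (G/A), 23 (A/C), 24 (A/G).
p = 8/25 = 0.320000.
d = −0.75 · ln(1 − (4/3)·0.320000) = −0.75 · ln(0.573333) = −0.75 · (-0.556289) = 0.4172.

0.4172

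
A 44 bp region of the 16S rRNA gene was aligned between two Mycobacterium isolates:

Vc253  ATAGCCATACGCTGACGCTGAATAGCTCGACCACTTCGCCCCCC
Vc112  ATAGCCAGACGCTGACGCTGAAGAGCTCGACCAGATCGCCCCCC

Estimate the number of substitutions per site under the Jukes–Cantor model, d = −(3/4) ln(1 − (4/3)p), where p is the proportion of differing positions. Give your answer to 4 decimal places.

Differing sites — 8:T/G; 23:T/G; 34:C/G; 35:T/A.
p = 4/44 = 0.090909.
d = −0.75 · ln(1 − (4/3)·0.090909) = −0.75 · ln(0.878788) = −0.75 · (-0.129212) = 0.0969.

0.0969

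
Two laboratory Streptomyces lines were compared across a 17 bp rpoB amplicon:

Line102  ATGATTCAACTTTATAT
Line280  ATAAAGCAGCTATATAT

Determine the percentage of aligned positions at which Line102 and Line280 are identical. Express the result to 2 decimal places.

70.59%

The sequences differ at positions 3 (G/A), 5 (T/A), 6 (T/G), 9 (A/G), 12 (T/A).
12 of the 17 sites match, so the percent identity is 12/17 × 100 = 70.59%.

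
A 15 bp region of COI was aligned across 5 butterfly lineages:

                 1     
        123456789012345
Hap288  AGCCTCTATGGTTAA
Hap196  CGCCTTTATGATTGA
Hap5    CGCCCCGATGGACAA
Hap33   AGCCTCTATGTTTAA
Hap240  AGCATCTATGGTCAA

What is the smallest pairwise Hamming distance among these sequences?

Pairwise Hamming distances:
  Hap288 vs Hap196: 4
  Hap288 vs Hap5: 5
  Hap288 vs Hap33: 1
  Hap288 vs Hap240: 2
  Hap196 vs Hap5: 7
  Hap196 vs Hap33: 4
  Hap196 vs Hap240: 6
  Hap5 vs Hap33: 6
  Hap5 vs Hap240: 5
  Hap33 vs Hap240: 3
The smallest is 1, between Hap288 and Hap33.

1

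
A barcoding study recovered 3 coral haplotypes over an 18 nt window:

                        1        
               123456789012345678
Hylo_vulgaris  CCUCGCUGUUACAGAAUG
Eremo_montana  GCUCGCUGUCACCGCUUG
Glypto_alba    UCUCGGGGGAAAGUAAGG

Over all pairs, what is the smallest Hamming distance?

5

Pairwise Hamming distances:
  Hylo_vulgaris vs Eremo_montana: 5
  Hylo_vulgaris vs Glypto_alba: 9
  Eremo_montana vs Glypto_alba: 11
The smallest is 5, between Hylo_vulgaris and Eremo_montana.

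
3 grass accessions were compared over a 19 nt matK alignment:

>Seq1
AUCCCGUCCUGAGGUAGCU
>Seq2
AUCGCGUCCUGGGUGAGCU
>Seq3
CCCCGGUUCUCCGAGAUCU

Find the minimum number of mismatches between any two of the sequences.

4

Pairwise Hamming distances:
  Seq1 vs Seq2: 4
  Seq1 vs Seq3: 9
  Seq2 vs Seq3: 9
The smallest is 4, between Seq1 and Seq2.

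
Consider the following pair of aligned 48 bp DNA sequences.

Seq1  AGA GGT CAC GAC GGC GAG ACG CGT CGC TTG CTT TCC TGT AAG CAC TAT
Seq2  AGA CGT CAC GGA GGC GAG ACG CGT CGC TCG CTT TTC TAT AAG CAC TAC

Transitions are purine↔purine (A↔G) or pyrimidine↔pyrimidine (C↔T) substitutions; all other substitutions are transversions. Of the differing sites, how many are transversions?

Mismatches occur at site 4 (G→C, transversion), site 11 (A→G, transition), site 12 (C→A, transversion), site 29 (T→C, transition), site 35 (C→T, transition), site 38 (G→A, transition), site 48 (T→C, transition).
Of the 7 differences, 5 transitions and 2 transversions, so the answer is 2.

2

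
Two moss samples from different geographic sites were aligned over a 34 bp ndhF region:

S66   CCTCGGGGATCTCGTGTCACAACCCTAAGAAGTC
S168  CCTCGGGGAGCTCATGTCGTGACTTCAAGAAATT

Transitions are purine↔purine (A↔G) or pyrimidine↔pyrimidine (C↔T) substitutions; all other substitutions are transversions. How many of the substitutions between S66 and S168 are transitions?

9

The sequences differ at positions 10 (T/G, transversion), 14 (G/A, transition), 19 (A/G, transition), 20 (C/T, transition), 21 (A/G, transition), 24 (C/T, transition), 25 (C/T, transition), 26 (T/C, transition), 32 (G/A, transition), 34 (C/T, transition).
Of the 10 differences, 9 transitions and 1 transversion, so the answer is 9.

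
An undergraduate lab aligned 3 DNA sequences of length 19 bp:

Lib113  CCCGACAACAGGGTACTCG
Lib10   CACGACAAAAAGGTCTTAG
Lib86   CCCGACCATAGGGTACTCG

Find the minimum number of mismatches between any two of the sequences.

2

Pairwise Hamming distances:
  Lib113 vs Lib10: 6
  Lib113 vs Lib86: 2
  Lib10 vs Lib86: 7
The smallest is 2, between Lib113 and Lib86.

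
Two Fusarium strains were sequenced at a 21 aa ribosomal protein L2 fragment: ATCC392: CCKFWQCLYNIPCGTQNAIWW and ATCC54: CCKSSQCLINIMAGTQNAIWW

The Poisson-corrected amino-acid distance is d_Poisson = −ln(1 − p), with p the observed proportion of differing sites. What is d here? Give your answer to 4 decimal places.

The sequences differ at positions 4 (F/S), 5 (W/S), 9 (Y/I), 12 (P/M), 13 (C/A).
p = 5/21 = 0.238095.
d = −ln(1 − 0.238095) = −ln(0.761905) = 0.2719.

0.2719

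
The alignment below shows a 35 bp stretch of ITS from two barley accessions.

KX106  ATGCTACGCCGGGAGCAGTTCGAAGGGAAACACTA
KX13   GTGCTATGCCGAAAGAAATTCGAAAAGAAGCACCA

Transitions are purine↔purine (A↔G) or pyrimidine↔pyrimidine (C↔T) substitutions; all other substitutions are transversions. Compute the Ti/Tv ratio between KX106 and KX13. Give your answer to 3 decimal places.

9.000

Differing sites — 1:A/G (Ti); 7:C/T (Ti); 12:G/A (Ti); 13:G/A (Ti); 16:C/A (Tv); 18:G/A (Ti); 25:G/A (Ti); 26:G/A (Ti); 30:A/G (Ti); 34:T/C (Ti).
Of the 10 differences, 9 transitions and 1 transversion, so Ti/Tv = 9/1 = 9.000.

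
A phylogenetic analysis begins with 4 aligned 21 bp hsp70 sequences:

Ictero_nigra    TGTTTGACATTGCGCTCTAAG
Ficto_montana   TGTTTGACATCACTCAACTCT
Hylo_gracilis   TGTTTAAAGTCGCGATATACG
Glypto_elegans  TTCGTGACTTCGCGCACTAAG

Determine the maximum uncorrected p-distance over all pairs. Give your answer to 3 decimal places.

0.524

Pairwise Hamming distances:
  Ictero_nigra vs Ficto_montana: 9
  Ictero_nigra vs Hylo_gracilis: 7
  Ictero_nigra vs Glypto_elegans: 6
  Ficto_montana vs Hylo_gracilis: 10
  Ficto_montana vs Glypto_elegans: 11
  Hylo_gracilis vs Glypto_elegans: 10
The largest is 11 mismatches, between Ficto_montana and Glypto_elegans; p = 11/21 = 0.524.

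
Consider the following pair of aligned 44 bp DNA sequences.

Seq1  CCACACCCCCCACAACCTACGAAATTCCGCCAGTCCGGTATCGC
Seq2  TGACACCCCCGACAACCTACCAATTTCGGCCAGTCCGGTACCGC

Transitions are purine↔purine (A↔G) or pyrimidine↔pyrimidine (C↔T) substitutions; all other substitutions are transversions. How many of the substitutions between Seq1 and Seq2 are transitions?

Mismatches occur at site 1 (C/T, transition), site 2 (C/G, transversion), site 11 (C/G, transversion), site 21 (G/C, transversion), site 24 (A/T, transversion), site 28 (C/G, transversion), site 41 (T/C, transition).
Of the 7 differences, 2 transitions and 5 transversions, so the answer is 2.

2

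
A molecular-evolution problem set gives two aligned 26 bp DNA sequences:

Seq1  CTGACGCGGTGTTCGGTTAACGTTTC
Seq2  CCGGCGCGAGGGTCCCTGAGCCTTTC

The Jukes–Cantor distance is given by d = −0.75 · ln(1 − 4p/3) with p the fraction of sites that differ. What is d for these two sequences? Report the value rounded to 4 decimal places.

The sequences differ at positions 2 (T/C), 4 (A/G), 9 (G/A), 10 (T/G), 12 (T/G), 15 (G/C), 16 (G/C), 18 (T/G), 20 (A/G), 22 (G/C).
p = 10/26 = 0.384615.
d = −0.75 · ln(1 − (4/3)·0.384615) = −0.75 · ln(0.487180) = −0.75 · (-0.719122) = 0.5393.

0.5393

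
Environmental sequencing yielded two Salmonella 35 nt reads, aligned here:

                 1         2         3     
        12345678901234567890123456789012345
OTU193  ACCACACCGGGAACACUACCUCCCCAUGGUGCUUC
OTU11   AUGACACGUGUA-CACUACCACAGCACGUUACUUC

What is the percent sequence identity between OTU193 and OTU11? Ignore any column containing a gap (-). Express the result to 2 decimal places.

67.65%

Excluding the 1 gap column leaves 34 comparable sites.
Differing sites — 2:C/U; 3:C/G; 8:C/G; 9:G/U; 11:G/U; 21:U/A; 23:C/A; 24:C/G; 27:U/C; 29:G/U; 31:G/A.
23 of the 34 comparable sites match, so the percent identity is 23/34 × 100 = 67.65%.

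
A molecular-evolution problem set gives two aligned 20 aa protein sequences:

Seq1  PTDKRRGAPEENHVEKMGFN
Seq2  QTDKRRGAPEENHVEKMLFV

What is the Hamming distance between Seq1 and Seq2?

The sequences differ at positions 1 (P/Q), 18 (G/L), 20 (N/V).
That gives 3 mismatches out of 20 aligned sites, so the Hamming distance is 3.

3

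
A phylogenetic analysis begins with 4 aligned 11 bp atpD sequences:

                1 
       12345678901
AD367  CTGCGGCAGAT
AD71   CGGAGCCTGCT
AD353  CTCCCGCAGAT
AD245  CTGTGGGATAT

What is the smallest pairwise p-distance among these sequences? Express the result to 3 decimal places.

0.182

Pairwise Hamming distances:
  AD367 vs AD71: 5
  AD367 vs AD353: 2
  AD367 vs AD245: 3
  AD71 vs AD353: 7
  AD71 vs AD245: 7
  AD353 vs AD245: 5
The smallest is 2 mismatches, between AD367 and AD353; p = 2/11 = 0.182.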